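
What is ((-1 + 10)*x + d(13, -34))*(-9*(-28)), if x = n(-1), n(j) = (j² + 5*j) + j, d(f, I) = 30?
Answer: -3780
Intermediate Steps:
n(j) = j² + 6*j
x = -5 (x = -(6 - 1) = -1*5 = -5)
((-1 + 10)*x + d(13, -34))*(-9*(-28)) = ((-1 + 10)*(-5) + 30)*(-9*(-28)) = (9*(-5) + 30)*252 = (-45 + 30)*252 = -15*252 = -3780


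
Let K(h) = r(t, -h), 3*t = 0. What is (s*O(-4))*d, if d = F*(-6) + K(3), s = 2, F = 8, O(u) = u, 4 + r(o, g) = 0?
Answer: 416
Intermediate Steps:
t = 0 (t = (1/3)*0 = 0)
r(o, g) = -4 (r(o, g) = -4 + 0 = -4)
K(h) = -4
d = -52 (d = 8*(-6) - 4 = -48 - 4 = -52)
(s*O(-4))*d = (2*(-4))*(-52) = -8*(-52) = 416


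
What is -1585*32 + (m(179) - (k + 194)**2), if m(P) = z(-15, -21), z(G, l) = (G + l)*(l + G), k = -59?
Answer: -67649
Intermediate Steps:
z(G, l) = (G + l)**2 (z(G, l) = (G + l)*(G + l) = (G + l)**2)
m(P) = 1296 (m(P) = (-15 - 21)**2 = (-36)**2 = 1296)
-1585*32 + (m(179) - (k + 194)**2) = -1585*32 + (1296 - (-59 + 194)**2) = -50720 + (1296 - 1*135**2) = -50720 + (1296 - 1*18225) = -50720 + (1296 - 18225) = -50720 - 16929 = -67649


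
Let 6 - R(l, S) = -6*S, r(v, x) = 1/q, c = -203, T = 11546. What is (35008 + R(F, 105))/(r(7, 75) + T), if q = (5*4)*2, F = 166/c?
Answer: 1425760/461841 ≈ 3.0871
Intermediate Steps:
F = -166/203 (F = 166/(-203) = 166*(-1/203) = -166/203 ≈ -0.81773)
q = 40 (q = 20*2 = 40)
r(v, x) = 1/40
R(l, S) = 6 + 6*S (R(l, S) = 6 - (-6)*S = 6 + 6*S)
(35008 + R(F, 105))/(r(7, 75) + T) = (35008 + (6 + 6*105))/(1/40 + 11546) = (35008 + (6 + 630))/(461841/40) = (35008 + 636)*(40/461841) = 35644*(40/461841) = 1425760/461841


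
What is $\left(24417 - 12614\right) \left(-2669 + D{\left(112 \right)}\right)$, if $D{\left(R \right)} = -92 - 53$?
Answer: $-33213642$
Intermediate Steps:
$D{\left(R \right)} = -145$ ($D{\left(R \right)} = -92 - 53 = -145$)
$\left(24417 - 12614\right) \left(-2669 + D{\left(112 \right)}\right) = \left(24417 - 12614\right) \left(-2669 - 145\right) = 11803 \left(-2814\right) = -33213642$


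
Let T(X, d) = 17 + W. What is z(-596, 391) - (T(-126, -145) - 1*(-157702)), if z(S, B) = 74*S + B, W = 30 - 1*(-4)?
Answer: -201466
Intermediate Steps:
W = 34 (W = 30 + 4 = 34)
T(X, d) = 51 (T(X, d) = 17 + 34 = 51)
z(S, B) = B + 74*S
z(-596, 391) - (T(-126, -145) - 1*(-157702)) = (391 + 74*(-596)) - (51 - 1*(-157702)) = (391 - 44104) - (51 + 157702) = -43713 - 1*157753 = -43713 - 157753 = -201466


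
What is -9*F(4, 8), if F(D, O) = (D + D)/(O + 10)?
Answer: -4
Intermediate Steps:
F(D, O) = 2*D/(10 + O) (F(D, O) = (2*D)/(10 + O) = 2*D/(10 + O))
-9*F(4, 8) = -18*4/(10 + 8) = -18*4/18 = -9*4/9 = -4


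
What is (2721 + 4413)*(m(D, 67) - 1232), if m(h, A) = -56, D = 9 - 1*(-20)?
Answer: -9188592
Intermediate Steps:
D = 29 (D = 9 + 20 = 29)
(2721 + 4413)*(m(D, 67) - 1232) = (2721 + 4413)*(-56 - 1232) = 7134*(-1288) = -9188592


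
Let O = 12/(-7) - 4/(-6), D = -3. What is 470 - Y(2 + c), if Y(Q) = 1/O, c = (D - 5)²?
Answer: 10361/22 ≈ 470.95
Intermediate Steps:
c = 64 (c = (-3 - 5)² = (-8)² = 64)
O = -22/21 (O = 12*(-⅐) - 4*(-⅙) = -12/7 + ⅔ = -22/21 ≈ -1.0476)
Y(Q) = -21/22 (Y(Q) = 1/(-22/21) = -21/22)
470 - Y(2 + c) = 470 - 1*(-21/22) = 470 + 21/22 = 10361/22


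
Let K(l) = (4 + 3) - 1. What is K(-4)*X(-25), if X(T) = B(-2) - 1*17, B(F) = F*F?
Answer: -78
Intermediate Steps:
B(F) = F²
K(l) = 6 (K(l) = 7 - 1 = 6)
X(T) = -13 (X(T) = (-2)² - 1*17 = 4 - 17 = -13)
K(-4)*X(-25) = 6*(-13) = -78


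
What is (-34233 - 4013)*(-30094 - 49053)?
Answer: 3027056162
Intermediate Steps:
(-34233 - 4013)*(-30094 - 49053) = -38246*(-79147) = 3027056162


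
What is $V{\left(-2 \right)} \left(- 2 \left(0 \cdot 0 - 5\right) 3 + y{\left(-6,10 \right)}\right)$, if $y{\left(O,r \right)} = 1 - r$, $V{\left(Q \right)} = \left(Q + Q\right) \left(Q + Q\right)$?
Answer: $336$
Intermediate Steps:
$V{\left(Q \right)} = 4 Q^{2}$ ($V{\left(Q \right)} = 2 Q 2 Q = 4 Q^{2}$)
$V{\left(-2 \right)} \left(- 2 \left(0 \cdot 0 - 5\right) 3 + y{\left(-6,10 \right)}\right) = 4 \left(-2\right)^{2} \left(- 2 \left(0 \cdot 0 - 5\right) 3 + \left(1 - 10\right)\right) = 4 \cdot 4 \left(- 2 \left(0 - 5\right) 3 + \left(1 - 10\right)\right) = 16 \left(\left(-2\right) \left(-5\right) 3 - 9\right) = 16 \left(10 \cdot 3 - 9\right) = 16 \left(30 - 9\right) = 16 \cdot 21 = 336$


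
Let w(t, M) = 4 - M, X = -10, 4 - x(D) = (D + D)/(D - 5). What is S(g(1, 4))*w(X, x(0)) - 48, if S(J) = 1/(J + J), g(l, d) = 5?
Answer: -48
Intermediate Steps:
S(J) = 1/(2*J)
x(D) = 4 - 2*D/(-5 + D) (x(D) = 4 - (D + D)/(D - 5) = 4 - 2*D/(-5 + D))
S(g(1, 4))*w(X, x(0)) - 48 = ((½)/5)*(4 - 2*(-10 + 0)/(-5 + 0)) - 48 = ((½)*(⅕))*(4 - 2*(-10)/(-5)) - 48 = (4 - 2*(-1)*(-10)/5)/10 - 48 = (4 - 1*4)/10 - 48 = (4 - 4)/10 - 48 = (⅒)*0 - 48 = 0 - 48 = -48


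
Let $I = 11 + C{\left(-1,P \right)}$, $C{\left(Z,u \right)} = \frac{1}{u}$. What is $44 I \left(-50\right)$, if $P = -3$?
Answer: $- \frac{70400}{3} \approx -23467.0$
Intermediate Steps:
$I = \frac{32}{3}$ ($I = 11 + \frac{1}{-3} = 11 - \frac{1}{3} = \frac{32}{3} \approx 10.667$)
$44 I \left(-50\right) = 44 \cdot \frac{32}{3} \left(-50\right) = \frac{1408}{3} \left(-50\right) = - \frac{70400}{3}$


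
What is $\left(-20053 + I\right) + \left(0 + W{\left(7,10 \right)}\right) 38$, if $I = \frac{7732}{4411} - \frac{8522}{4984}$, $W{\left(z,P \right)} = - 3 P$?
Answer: $- \frac{232957476043}{10992212} \approx -21193.0$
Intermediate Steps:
$I = \frac{472873}{10992212}$ ($I = 7732 \cdot \frac{1}{4411} - \frac{4261}{2492} = \frac{7732}{4411} - \frac{4261}{2492} = \frac{472873}{10992212} \approx 0.043019$)
$\left(-20053 + I\right) + \left(0 + W{\left(7,10 \right)}\right) 38 = \left(-20053 + \frac{472873}{10992212}\right) + \left(0 - 30\right) 38 = - \frac{220426354363}{10992212} + \left(0 - 30\right) 38 = - \frac{220426354363}{10992212} - 1140 = - \frac{232957476043}{10992212}$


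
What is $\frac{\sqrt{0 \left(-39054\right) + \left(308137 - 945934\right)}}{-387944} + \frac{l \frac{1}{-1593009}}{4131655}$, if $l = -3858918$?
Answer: $\frac{1286306}{2193921199965} - \frac{i \sqrt{637797}}{387944} \approx 5.863 \cdot 10^{-7} - 0.0020586 i$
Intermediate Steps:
$\frac{\sqrt{0 \left(-39054\right) + \left(308137 - 945934\right)}}{-387944} + \frac{l \frac{1}{-1593009}}{4131655} = \frac{\sqrt{0 \left(-39054\right) + \left(308137 - 945934\right)}}{-387944} + \frac{\left(-3858918\right) \frac{1}{-1593009}}{4131655} = \sqrt{0 - 637797} \left(- \frac{1}{387944}\right) + \left(-3858918\right) \left(- \frac{1}{1593009}\right) \frac{1}{4131655} = \sqrt{-637797} \left(- \frac{1}{387944}\right) + \frac{1286306}{531003} \cdot \frac{1}{4131655} = i \sqrt{637797} \left(- \frac{1}{387944}\right) + \frac{1286306}{2193921199965} = - \frac{i \sqrt{637797}}{387944} + \frac{1286306}{2193921199965} = \frac{1286306}{2193921199965} - \frac{i \sqrt{637797}}{387944}$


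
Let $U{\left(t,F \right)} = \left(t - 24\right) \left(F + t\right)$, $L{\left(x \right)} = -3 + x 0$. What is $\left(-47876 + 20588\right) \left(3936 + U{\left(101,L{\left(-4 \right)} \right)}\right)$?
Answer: $-313320816$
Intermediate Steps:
$L{\left(x \right)} = -3$ ($L{\left(x \right)} = -3 + 0 = -3$)
$U{\left(t,F \right)} = \left(-24 + t\right) \left(F + t\right)$
$\left(-47876 + 20588\right) \left(3936 + U{\left(101,L{\left(-4 \right)} \right)}\right) = \left(-47876 + 20588\right) \left(3936 - \left(2655 - 10201\right)\right) = - 27288 \left(3936 + \left(10201 + 72 - 2424 - 303\right)\right) = - 27288 \left(3936 + 7546\right) = \left(-27288\right) 11482 = -313320816$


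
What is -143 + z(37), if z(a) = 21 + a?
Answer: -85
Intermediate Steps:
-143 + z(37) = -143 + (21 + 37) = -143 + 58 = -85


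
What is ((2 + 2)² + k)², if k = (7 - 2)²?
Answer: 1681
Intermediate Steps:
k = 25 (k = 5² = 25)
((2 + 2)² + k)² = ((2 + 2)² + 25)² = (4² + 25)² = (16 + 25)² = 41² = 1681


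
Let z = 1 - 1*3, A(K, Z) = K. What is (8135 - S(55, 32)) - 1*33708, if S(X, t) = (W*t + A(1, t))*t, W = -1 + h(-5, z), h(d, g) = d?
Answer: -19461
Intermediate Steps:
z = -2 (z = 1 - 3 = -2)
W = -6 (W = -1 - 5 = -6)
S(X, t) = t*(1 - 6*t) (S(X, t) = (-6*t + 1)*t = (1 - 6*t)*t = t*(1 - 6*t))
(8135 - S(55, 32)) - 1*33708 = (8135 - 32*(1 - 6*32)) - 1*33708 = (8135 - 32*(1 - 192)) - 33708 = (8135 - 32*(-191)) - 33708 = (8135 - 1*(-6112)) - 33708 = (8135 + 6112) - 33708 = 14247 - 33708 = -19461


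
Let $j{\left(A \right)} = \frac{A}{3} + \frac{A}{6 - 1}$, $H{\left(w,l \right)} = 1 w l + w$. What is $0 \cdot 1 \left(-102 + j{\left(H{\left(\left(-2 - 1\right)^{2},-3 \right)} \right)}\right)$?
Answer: $0$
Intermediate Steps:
$H{\left(w,l \right)} = w + l w$ ($H{\left(w,l \right)} = w l + w = l w + w = w + l w$)
$j{\left(A \right)} = \frac{8 A}{15}$ ($j{\left(A \right)} = A \frac{1}{3} + \frac{A}{5} = \frac{A}{3} + A \frac{1}{5} = \frac{A}{3} + \frac{A}{5} = \frac{8 A}{15}$)
$0 \cdot 1 \left(-102 + j{\left(H{\left(\left(-2 - 1\right)^{2},-3 \right)} \right)}\right) = 0 \cdot 1 \left(-102 + \frac{8 \left(-2 - 1\right)^{2} \left(1 - 3\right)}{15}\right) = 0 \left(-102 + \frac{8 \left(-3\right)^{2} \left(-2\right)}{15}\right) = 0 \left(-102 + \frac{8 \cdot 9 \left(-2\right)}{15}\right) = 0 \left(-102 + \frac{8}{15} \left(-18\right)\right) = 0 \left(-102 - \frac{48}{5}\right) = 0 \left(- \frac{558}{5}\right) = 0$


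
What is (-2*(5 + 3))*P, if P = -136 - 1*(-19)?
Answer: 1872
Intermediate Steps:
P = -117 (P = -136 + 19 = -117)
(-2*(5 + 3))*P = -2*(5 + 3)*(-117) = -2*8*(-117) = -16*(-117) = 1872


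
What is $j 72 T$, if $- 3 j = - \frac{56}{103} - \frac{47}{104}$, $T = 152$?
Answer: $\frac{4863240}{1339} \approx 3632.0$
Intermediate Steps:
$j = \frac{3555}{10712}$ ($j = - \frac{- \frac{56}{103} - \frac{47}{104}}{3} = \left(- \frac{1}{3}\right) \left(- \frac{10665}{10712}\right) = \frac{3555}{10712} \approx 0.33187$)
$j 72 T = \frac{3555}{10712} \cdot 72 \cdot 152 = \frac{31995}{1339} \cdot 152 = \frac{4863240}{1339}$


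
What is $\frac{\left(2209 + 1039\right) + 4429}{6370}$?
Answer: $\frac{7677}{6370} \approx 1.2052$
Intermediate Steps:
$\frac{\left(2209 + 1039\right) + 4429}{6370} = \left(3248 + 4429\right) \frac{1}{6370} = 7677 \cdot \frac{1}{6370} = \frac{7677}{6370}$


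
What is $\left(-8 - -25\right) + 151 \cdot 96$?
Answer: $14513$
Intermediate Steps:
$\left(-8 - -25\right) + 151 \cdot 96 = \left(-8 + \left(-5 + 30\right)\right) + 14496 = \left(-8 + 25\right) + 14496 = 17 + 14496 = 14513$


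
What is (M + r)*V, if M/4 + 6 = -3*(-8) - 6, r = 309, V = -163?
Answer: -58191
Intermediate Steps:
M = 48 (M = -24 + 4*(-3*(-8) - 6) = -24 + 4*(24 - 6) = -24 + 4*18 = -24 + 72 = 48)
(M + r)*V = (48 + 309)*(-163) = 357*(-163) = -58191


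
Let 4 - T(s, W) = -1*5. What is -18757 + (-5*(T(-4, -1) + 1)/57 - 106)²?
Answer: -23829029/3249 ≈ -7334.3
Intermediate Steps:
T(s, W) = 9 (T(s, W) = 4 - (-1)*5 = 4 - 1*(-5) = 4 + 5 = 9)
-18757 + (-5*(T(-4, -1) + 1)/57 - 106)² = -18757 + (-5*(9 + 1)/57 - 106)² = -18757 + (-5*10*(1/57) - 106)² = -18757 + (-50*1/57 - 106)² = -18757 + (-50/57 - 106)² = -18757 + (-6092/57)² = -18757 + 37112464/3249 = -23829029/3249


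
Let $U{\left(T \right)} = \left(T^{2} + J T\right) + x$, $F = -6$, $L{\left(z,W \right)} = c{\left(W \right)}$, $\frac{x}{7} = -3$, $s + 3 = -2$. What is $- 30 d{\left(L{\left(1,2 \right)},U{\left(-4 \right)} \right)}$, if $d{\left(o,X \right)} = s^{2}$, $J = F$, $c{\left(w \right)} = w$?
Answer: $-750$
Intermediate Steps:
$s = -5$ ($s = -3 - 2 = -5$)
$x = -21$ ($x = 7 \left(-3\right) = -21$)
$L{\left(z,W \right)} = W$
$J = -6$
$U{\left(T \right)} = -21 + T^{2} - 6 T$ ($U{\left(T \right)} = \left(T^{2} - 6 T\right) - 21 = -21 + T^{2} - 6 T$)
$d{\left(o,X \right)} = 25$ ($d{\left(o,X \right)} = \left(-5\right)^{2} = 25$)
$- 30 d{\left(L{\left(1,2 \right)},U{\left(-4 \right)} \right)} = \left(-30\right) 25 = -750$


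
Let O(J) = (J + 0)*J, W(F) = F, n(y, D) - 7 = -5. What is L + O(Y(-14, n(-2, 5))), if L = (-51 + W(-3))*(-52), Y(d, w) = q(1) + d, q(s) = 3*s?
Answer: 2929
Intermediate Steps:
n(y, D) = 2 (n(y, D) = 7 - 5 = 2)
Y(d, w) = 3 + d (Y(d, w) = 3*1 + d = 3 + d)
O(J) = J² (O(J) = J*J = J²)
L = 2808 (L = (-51 - 3)*(-52) = -54*(-52) = 2808)
L + O(Y(-14, n(-2, 5))) = 2808 + (3 - 14)² = 2808 + (-11)² = 2808 + 121 = 2929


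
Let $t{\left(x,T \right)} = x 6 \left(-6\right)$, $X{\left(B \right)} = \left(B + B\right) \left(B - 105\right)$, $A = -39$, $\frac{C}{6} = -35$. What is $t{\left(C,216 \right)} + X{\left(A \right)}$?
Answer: $18792$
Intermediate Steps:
$C = -210$ ($C = 6 \left(-35\right) = -210$)
$X{\left(B \right)} = 2 B \left(-105 + B\right)$
$t{\left(x,T \right)} = - 36 x$ ($t{\left(x,T \right)} = 6 x \left(-6\right) = - 36 x$)
$t{\left(C,216 \right)} + X{\left(A \right)} = \left(-36\right) \left(-210\right) + 2 \left(-39\right) \left(-105 - 39\right) = 7560 + 2 \left(-39\right) \left(-144\right) = 7560 + 11232 = 18792$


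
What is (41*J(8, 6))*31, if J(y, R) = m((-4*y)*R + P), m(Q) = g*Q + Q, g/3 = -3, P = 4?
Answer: 1911584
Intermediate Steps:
g = -9 (g = 3*(-3) = -9)
m(Q) = -8*Q (m(Q) = -9*Q + Q = -8*Q)
J(y, R) = -32 + 32*R*y (J(y, R) = -8*((-4*y)*R + 4) = -8*(-4*R*y + 4) = -8*(4 - 4*R*y) = -32 + 32*R*y)
(41*J(8, 6))*31 = (41*(-32 + 32*6*8))*31 = (41*(-32 + 1536))*31 = (41*1504)*31 = 61664*31 = 1911584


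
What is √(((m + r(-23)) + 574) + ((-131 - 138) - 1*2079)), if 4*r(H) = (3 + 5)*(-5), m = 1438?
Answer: I*√346 ≈ 18.601*I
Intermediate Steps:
r(H) = -10 (r(H) = ((3 + 5)*(-5))/4 = (8*(-5))/4 = (¼)*(-40) = -10)
√(((m + r(-23)) + 574) + ((-131 - 138) - 1*2079)) = √(((1438 - 10) + 574) + ((-131 - 138) - 1*2079)) = √((1428 + 574) + (-269 - 2079)) = √(2002 - 2348) = √(-346) = I*√346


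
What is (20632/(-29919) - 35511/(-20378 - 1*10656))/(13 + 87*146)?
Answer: 422160121/11805956917890 ≈ 3.5758e-5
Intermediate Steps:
(20632/(-29919) - 35511/(-20378 - 1*10656))/(13 + 87*146) = (20632*(-1/29919) - 35511/(-20378 - 10656))/(13 + 12702) = (-20632/29919 - 35511/(-31034))/12715 = (-20632/29919 - 35511*(-1/31034))*(1/12715) = (-20632/29919 + 35511/31034)*(1/12715) = (422160121/928506246)*(1/12715) = 422160121/11805956917890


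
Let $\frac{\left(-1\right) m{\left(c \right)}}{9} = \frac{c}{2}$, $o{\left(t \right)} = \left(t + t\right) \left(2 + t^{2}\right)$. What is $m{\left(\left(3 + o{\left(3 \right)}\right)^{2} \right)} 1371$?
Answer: $- \frac{58745979}{2} \approx -2.9373 \cdot 10^{7}$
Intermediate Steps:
$o{\left(t \right)} = 2 t \left(2 + t^{2}\right)$
$m{\left(c \right)} = - \frac{9 c}{2}$ ($m{\left(c \right)} = - 9 \frac{c}{2} = - \frac{9 c}{2}$)
$m{\left(\left(3 + o{\left(3 \right)}\right)^{2} \right)} 1371 = - \frac{9 \left(3 + 2 \cdot 3 \left(2 + 3^{2}\right)\right)^{2}}{2} \cdot 1371 = - \frac{9 \left(3 + 2 \cdot 3 \left(2 + 9\right)\right)^{2}}{2} \cdot 1371 = - \frac{9 \left(3 + 2 \cdot 3 \cdot 11\right)^{2}}{2} \cdot 1371 = - \frac{9 \left(3 + 66\right)^{2}}{2} \cdot 1371 = - \frac{9 \cdot 69^{2}}{2} \cdot 1371 = \left(- \frac{9}{2}\right) 4761 \cdot 1371 = \left(- \frac{42849}{2}\right) 1371 = - \frac{58745979}{2}$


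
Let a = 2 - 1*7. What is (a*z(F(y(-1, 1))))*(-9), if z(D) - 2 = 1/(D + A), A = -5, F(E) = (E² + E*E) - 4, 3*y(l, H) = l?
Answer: 6705/79 ≈ 84.873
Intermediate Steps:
a = -5 (a = 2 - 7 = -5)
y(l, H) = l/3
F(E) = -4 + 2*E² (F(E) = (E² + E²) - 4 = 2*E² - 4 = -4 + 2*E²)
z(D) = 2 + 1/(-5 + D) (z(D) = 2 + 1/(D - 5) = 2 + 1/(-5 + D))
(a*z(F(y(-1, 1))))*(-9) = -5*(-9 + 2*(-4 + 2*((⅓)*(-1))²))/(-5 + (-4 + 2*((⅓)*(-1))²))*(-9) = -5*(-9 + 2*(-4 + 2*(-⅓)²))/(-5 + (-4 + 2*(-⅓)²))*(-9) = -5*(-9 + 2*(-4 + 2*(⅑)))/(-5 + (-4 + 2*(⅑)))*(-9) = -5*(-9 + 2*(-4 + 2/9))/(-5 + (-4 + 2/9))*(-9) = -5*(-9 + 2*(-34/9))/(-5 - 34/9)*(-9) = -5*(-9 - 68/9)/(-79/9)*(-9) = -(-45)*(-149)/(79*9)*(-9) = -5*149/79*(-9) = -745/79*(-9) = 6705/79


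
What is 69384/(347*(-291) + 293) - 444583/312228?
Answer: -16606505581/7859090988 ≈ -2.1130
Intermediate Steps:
69384/(347*(-291) + 293) - 444583/312228 = 69384/(-100977 + 293) - 444583*1/312228 = 69384/(-100684) - 444583/312228 = 69384*(-1/100684) - 444583/312228 = -17346/25171 - 444583/312228 = -16606505581/7859090988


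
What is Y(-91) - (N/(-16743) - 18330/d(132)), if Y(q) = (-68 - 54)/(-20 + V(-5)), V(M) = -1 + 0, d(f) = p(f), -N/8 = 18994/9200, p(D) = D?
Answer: 214489901387/1482592650 ≈ 144.67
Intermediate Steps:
N = -9497/575 (N = -151952/9200 = -8*9497/4600 = -9497/575 ≈ -16.517)
d(f) = f
V(M) = -1
Y(q) = 122/21 (Y(q) = (-68 - 54)/(-20 - 1) = -122/(-21) = -122*(-1/21) = 122/21)
Y(-91) - (N/(-16743) - 18330/d(132)) = 122/21 - (-9497/575/(-16743) - 18330/132) = 122/21 - (-9497/575*(-1/16743) - 18330*1/132) = 122/21 - (9497/9627225 - 3055/22) = 122/21 - 1*(-29410963441/211798950) = 122/21 + 29410963441/211798950 = 214489901387/1482592650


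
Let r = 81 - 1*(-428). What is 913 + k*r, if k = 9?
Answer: 5494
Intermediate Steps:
r = 509 (r = 81 + 428 = 509)
913 + k*r = 913 + 9*509 = 913 + 4581 = 5494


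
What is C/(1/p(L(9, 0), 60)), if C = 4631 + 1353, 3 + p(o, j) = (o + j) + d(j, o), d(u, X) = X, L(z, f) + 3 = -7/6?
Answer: 873664/3 ≈ 2.9122e+5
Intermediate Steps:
L(z, f) = -25/6 (L(z, f) = -3 - 7/6 = -25/6)
p(o, j) = -3 + j + 2*o (p(o, j) = -3 + ((o + j) + o) = -3 + ((j + o) + o) = -3 + (j + 2*o) = -3 + j + 2*o)
C = 5984
C/(1/p(L(9, 0), 60)) = 5984/(1/(-3 + 60 + 2*(-25/6))) = 5984/(1/(-3 + 60 - 25/3)) = 5984/(1/(146/3)) = 5984/(3/146) = 5984*(146/3) = 873664/3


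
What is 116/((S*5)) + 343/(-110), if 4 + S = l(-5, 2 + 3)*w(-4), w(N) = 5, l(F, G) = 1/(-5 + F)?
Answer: -8191/990 ≈ -8.2737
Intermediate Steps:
S = -9/2 (S = -4 + 5/(-5 - 5) = -4 + 5/(-10) = -4 - 1/10*5 = -4 - 1/2 = -9/2 ≈ -4.5000)
116/((S*5)) + 343/(-110) = 116/((-9/2*5)) + 343/(-110) = 116/(-45/2) + 343*(-1/110) = 116*(-2/45) - 343/110 = -232/45 - 343/110 = -8191/990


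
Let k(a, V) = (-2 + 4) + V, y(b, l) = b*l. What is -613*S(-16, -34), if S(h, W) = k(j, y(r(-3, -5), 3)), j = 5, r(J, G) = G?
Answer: 7969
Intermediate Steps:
k(a, V) = 2 + V
S(h, W) = -13 (S(h, W) = 2 - 5*3 = 2 - 15 = -13)
-613*S(-16, -34) = -613*(-13) = 7969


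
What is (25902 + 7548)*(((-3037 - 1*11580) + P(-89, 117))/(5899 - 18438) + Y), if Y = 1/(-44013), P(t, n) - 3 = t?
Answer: 7215283190000/183959669 ≈ 39222.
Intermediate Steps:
P(t, n) = 3 + t
Y = -1/44013 ≈ -2.2721e-5
(25902 + 7548)*(((-3037 - 1*11580) + P(-89, 117))/(5899 - 18438) + Y) = (25902 + 7548)*(((-3037 - 1*11580) + (3 - 89))/(5899 - 18438) - 1/44013) = 33450*(((-3037 - 11580) - 86)/(-12539) - 1/44013) = 33450*((-14617 - 86)*(-1/12539) - 1/44013) = 33450*(-14703*(-1/12539) - 1/44013) = 33450*(14703/12539 - 1/44013) = 33450*(647110600/551879007) = 7215283190000/183959669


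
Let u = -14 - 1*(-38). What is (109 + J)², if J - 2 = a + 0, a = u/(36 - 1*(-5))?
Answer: 20930625/1681 ≈ 12451.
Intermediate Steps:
u = 24 (u = -14 + 38 = 24)
a = 24/41 (a = 24/(36 - 1*(-5)) = 24/(36 + 5) = 24/41 ≈ 0.58537)
J = 106/41 (J = 2 + (24/41 + 0) = 2 + 24/41 = 106/41 ≈ 2.5854)
(109 + J)² = (109 + 106/41)² = (4575/41)² = 20930625/1681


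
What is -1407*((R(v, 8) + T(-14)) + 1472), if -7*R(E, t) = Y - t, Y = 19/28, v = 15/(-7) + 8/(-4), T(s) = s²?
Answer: -65753733/28 ≈ -2.3483e+6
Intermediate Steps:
v = -29/7 (v = 15*(-⅐) + 8*(-¼) = -15/7 - 2 = -29/7 ≈ -4.1429)
Y = 19/28 (Y = 19*(1/28) = 19/28 ≈ 0.67857)
R(E, t) = -19/196 + t/7 (R(E, t) = -(19/28 - t)/7 = -19/196 + t/7)
-1407*((R(v, 8) + T(-14)) + 1472) = -1407*(((-19/196 + (⅐)*8) + (-14)²) + 1472) = -1407*(((-19/196 + 8/7) + 196) + 1472) = -1407*((205/196 + 196) + 1472) = -1407*(38621/196 + 1472) = -1407*327133/196 = -65753733/28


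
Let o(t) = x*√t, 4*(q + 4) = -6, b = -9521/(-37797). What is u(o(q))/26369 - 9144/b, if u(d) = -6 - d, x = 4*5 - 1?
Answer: -9113542243518/251059249 - 19*I*√22/52738 ≈ -36300.0 - 0.0016898*I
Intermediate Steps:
b = 9521/37797 (b = -9521*(-1/37797) = 9521/37797 ≈ 0.25190)
x = 19 (x = 20 - 1 = 19)
q = -11/2 (q = -4 + (¼)*(-6) = -4 - 3/2 = -11/2 ≈ -5.5000)
o(t) = 19*√t
u(o(q))/26369 - 9144/b = (-6 - 19*√(-11/2))/26369 - 9144/9521/37797 = (-6 - 19*I*√22/2)*(1/26369) - 9144*37797/9521 = (-6 - 19*I*√22/2)*(1/26369) - 345615768/9521 = (-6/26369 - 19*I*√22/52738) - 345615768/9521 = -9113542243518/251059249 - 19*I*√22/52738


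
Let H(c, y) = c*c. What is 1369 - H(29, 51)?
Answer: 528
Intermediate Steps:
H(c, y) = c**2
1369 - H(29, 51) = 1369 - 1*29**2 = 1369 - 1*841 = 1369 - 841 = 528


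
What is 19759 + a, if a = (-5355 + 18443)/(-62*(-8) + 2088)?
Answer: 6383793/323 ≈ 19764.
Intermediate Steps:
a = 1636/323 (a = 13088/(496 + 2088) = 13088/2584 = 13088*(1/2584) = 1636/323 ≈ 5.0650)
19759 + a = 19759 + 1636/323 = 6383793/323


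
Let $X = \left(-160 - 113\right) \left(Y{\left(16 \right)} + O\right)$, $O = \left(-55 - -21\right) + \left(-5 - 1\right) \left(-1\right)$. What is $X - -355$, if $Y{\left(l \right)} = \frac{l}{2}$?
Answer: $5815$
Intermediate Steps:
$Y{\left(l \right)} = \frac{l}{2}$ ($Y{\left(l \right)} = l \frac{1}{2} = \frac{l}{2}$)
$O = -28$ ($O = \left(-55 + 21\right) - -6 = -34 + 6 = -28$)
$X = 5460$ ($X = \left(-160 - 113\right) \left(\frac{1}{2} \cdot 16 - 28\right) = - 273 \left(8 - 28\right) = \left(-273\right) \left(-20\right) = 5460$)
$X - -355 = 5460 - -355 = 5460 + 355 = 5815$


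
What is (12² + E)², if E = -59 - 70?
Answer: 225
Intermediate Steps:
E = -129
(12² + E)² = (12² - 129)² = (144 - 129)² = 15² = 225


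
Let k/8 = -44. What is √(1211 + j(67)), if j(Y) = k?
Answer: √859 ≈ 29.309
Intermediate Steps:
k = -352 (k = 8*(-44) = -352)
j(Y) = -352
√(1211 + j(67)) = √(1211 - 352) = √859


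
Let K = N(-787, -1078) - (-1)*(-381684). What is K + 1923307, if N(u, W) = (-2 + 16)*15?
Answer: 1541833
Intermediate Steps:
N(u, W) = 210 (N(u, W) = 14*15 = 210)
K = -381474 (K = 210 - (-1)*(-381684) = 210 - 1*381684 = 210 - 381684 = -381474)
K + 1923307 = -381474 + 1923307 = 1541833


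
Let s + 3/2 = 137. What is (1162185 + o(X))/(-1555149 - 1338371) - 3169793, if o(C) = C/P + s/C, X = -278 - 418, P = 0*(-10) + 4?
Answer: -12767229959892161/4027779840 ≈ -3.1698e+6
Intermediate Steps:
s = 271/2 (s = -3/2 + 137 = 271/2 ≈ 135.50)
P = 4 (P = 0 + 4 = 4)
X = -696
o(C) = C/4 + 271/(2*C)
(1162185 + o(X))/(-1555149 - 1338371) - 3169793 = (1162185 + (1/4)*(542 + (-696)**2)/(-696))/(-1555149 - 1338371) - 3169793 = (1162185 + (1/4)*(-1/696)*(542 + 484416))/(-2893520) - 3169793 = (1162185 + (1/4)*(-1/696)*484958)*(-1/2893520) - 3169793 = (1162185 - 242479/1392)*(-1/2893520) - 3169793 = (1617519041/1392)*(-1/2893520) - 3169793 = -1617519041/4027779840 - 3169793 = -12767229959892161/4027779840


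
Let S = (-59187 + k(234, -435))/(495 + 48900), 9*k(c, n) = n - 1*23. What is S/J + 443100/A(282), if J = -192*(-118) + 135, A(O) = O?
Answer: 748237319361623/476197091235 ≈ 1571.3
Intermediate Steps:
k(c, n) = -23/9 + n/9 (k(c, n) = (n - 1*23)/9 = (n - 23)/9 = (-23 + n)/9 = -23/9 + n/9)
J = 22791 (J = 22656 + 135 = 22791)
S = -533141/444555 (S = (-59187 + (-23/9 + (1/9)*(-435)))/(495 + 48900) = (-59187 + (-23/9 - 145/3))/49395 = (-59187 - 458/9)*(1/49395) = -533141/9*1/49395 = -533141/444555 ≈ -1.1993)
S/J + 443100/A(282) = -533141/444555/22791 + 443100/282 = -533141/444555*1/22791 + 443100*(1/282) = -533141/10131853005 + 73850/47 = 748237319361623/476197091235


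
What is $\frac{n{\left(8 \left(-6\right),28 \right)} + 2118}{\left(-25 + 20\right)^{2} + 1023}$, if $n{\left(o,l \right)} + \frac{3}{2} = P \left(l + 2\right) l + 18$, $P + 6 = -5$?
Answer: $- \frac{14211}{2096} \approx -6.7801$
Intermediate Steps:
$P = -11$ ($P = -6 - 5 = -11$)
$n{\left(o,l \right)} = \frac{33}{2} + l \left(-22 - 11 l\right)$ ($n{\left(o,l \right)} = - \frac{3}{2} + \left(- 11 \left(l + 2\right) l + 18\right) = - \frac{3}{2} + \left(- 11 \left(2 + l\right) l + 18\right) = - \frac{3}{2} + \left(\left(-22 - 11 l\right) l + 18\right) = - \frac{3}{2} + \left(l \left(-22 - 11 l\right) + 18\right) = - \frac{3}{2} + \left(18 + l \left(-22 - 11 l\right)\right) = \frac{33}{2} + l \left(-22 - 11 l\right)$)
$\frac{n{\left(8 \left(-6\right),28 \right)} + 2118}{\left(-25 + 20\right)^{2} + 1023} = \frac{\left(\frac{33}{2} - 616 - 11 \cdot 28^{2}\right) + 2118}{\left(-25 + 20\right)^{2} + 1023} = \frac{\left(\frac{33}{2} - 616 - 8624\right) + 2118}{\left(-5\right)^{2} + 1023} = \frac{\left(\frac{33}{2} - 616 - 8624\right) + 2118}{25 + 1023} = \frac{- \frac{18447}{2} + 2118}{1048} = \left(- \frac{14211}{2}\right) \frac{1}{1048} = - \frac{14211}{2096}$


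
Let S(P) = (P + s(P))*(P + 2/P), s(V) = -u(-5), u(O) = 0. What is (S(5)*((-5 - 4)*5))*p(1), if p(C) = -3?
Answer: 3645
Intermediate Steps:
s(V) = 0 (s(V) = -1*0 = 0)
S(P) = P*(P + 2/P) (S(P) = (P + 0)*(P + 2/P) = P*(P + 2/P))
(S(5)*((-5 - 4)*5))*p(1) = ((2 + 5**2)*((-5 - 4)*5))*(-3) = ((2 + 25)*(-9*5))*(-3) = (27*(-45))*(-3) = -1215*(-3) = 3645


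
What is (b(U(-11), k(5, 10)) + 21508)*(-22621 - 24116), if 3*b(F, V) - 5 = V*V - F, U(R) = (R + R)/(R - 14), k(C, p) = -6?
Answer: -25146110637/25 ≈ -1.0058e+9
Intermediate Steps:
U(R) = 2*R/(-14 + R) (U(R) = (2*R)/(-14 + R) = 2*R/(-14 + R))
b(F, V) = 5/3 - F/3 + V**2/3 (b(F, V) = 5/3 + (V*V - F)/3 = 5/3 + (V**2 - F)/3 = 5/3 + (-F/3 + V**2/3) = 5/3 - F/3 + V**2/3)
(b(U(-11), k(5, 10)) + 21508)*(-22621 - 24116) = ((5/3 - 2*(-11)/(3*(-14 - 11)) + (1/3)*(-6)**2) + 21508)*(-22621 - 24116) = ((5/3 - 2*(-11)/(3*(-25)) + (1/3)*36) + 21508)*(-46737) = ((5/3 - 2*(-11)*(-1)/(3*25) + 12) + 21508)*(-46737) = ((5/3 - 1/3*22/25 + 12) + 21508)*(-46737) = ((5/3 - 22/75 + 12) + 21508)*(-46737) = (1003/75 + 21508)*(-46737) = (1614103/75)*(-46737) = -25146110637/25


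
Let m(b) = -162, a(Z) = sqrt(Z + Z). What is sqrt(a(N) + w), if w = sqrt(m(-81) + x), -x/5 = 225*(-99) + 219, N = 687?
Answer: sqrt(sqrt(1374) + sqrt(110118)) ≈ 19.207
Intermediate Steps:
a(Z) = sqrt(2)*sqrt(Z) (a(Z) = sqrt(2*Z) = sqrt(2)*sqrt(Z))
x = 110280 (x = -5*(225*(-99) + 219) = -5*(-22275 + 219) = -5*(-22056) = 110280)
w = sqrt(110118) (w = sqrt(-162 + 110280) = sqrt(110118) ≈ 331.84)
sqrt(a(N) + w) = sqrt(sqrt(2)*sqrt(687) + sqrt(110118)) = sqrt(sqrt(1374) + sqrt(110118))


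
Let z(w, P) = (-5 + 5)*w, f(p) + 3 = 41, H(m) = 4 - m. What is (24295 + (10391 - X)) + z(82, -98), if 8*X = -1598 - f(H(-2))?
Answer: 69781/2 ≈ 34891.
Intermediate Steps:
f(p) = 38 (f(p) = -3 + 41 = 38)
X = -409/2 (X = (-1598 - 1*38)/8 = (-1598 - 38)/8 = (1/8)*(-1636) = -409/2 ≈ -204.50)
z(w, P) = 0 (z(w, P) = 0*w = 0)
(24295 + (10391 - X)) + z(82, -98) = (24295 + (10391 - 1*(-409/2))) + 0 = (24295 + (10391 + 409/2)) + 0 = (24295 + 21191/2) + 0 = 69781/2 + 0 = 69781/2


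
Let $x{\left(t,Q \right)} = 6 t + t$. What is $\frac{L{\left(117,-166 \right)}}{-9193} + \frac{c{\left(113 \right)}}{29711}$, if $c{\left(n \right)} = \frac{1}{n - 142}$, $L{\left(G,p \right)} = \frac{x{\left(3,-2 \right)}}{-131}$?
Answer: $\frac{582404}{35780452213} \approx 1.6277 \cdot 10^{-5}$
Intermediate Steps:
$x{\left(t,Q \right)} = 7 t$
$L{\left(G,p \right)} = - \frac{21}{131}$ ($L{\left(G,p \right)} = \frac{7 \cdot 3}{-131} = 21 \left(- \frac{1}{131}\right) = - \frac{21}{131}$)
$c{\left(n \right)} = \frac{1}{-142 + n}$
$\frac{L{\left(117,-166 \right)}}{-9193} + \frac{c{\left(113 \right)}}{29711} = - \frac{21}{131 \left(-9193\right)} + \frac{1}{\left(-142 + 113\right) 29711} = \left(- \frac{21}{131}\right) \left(- \frac{1}{9193}\right) + \frac{1}{-29} \cdot \frac{1}{29711} = \frac{21}{1204283} - \frac{1}{861619} = \frac{582404}{35780452213}$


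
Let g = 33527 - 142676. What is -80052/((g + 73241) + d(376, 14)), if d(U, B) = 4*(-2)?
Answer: 6671/2993 ≈ 2.2289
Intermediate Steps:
d(U, B) = -8
g = -109149
-80052/((g + 73241) + d(376, 14)) = -80052/((-109149 + 73241) - 8) = -80052/(-35908 - 8) = -80052/(-35916) = -80052*(-1/35916) = 6671/2993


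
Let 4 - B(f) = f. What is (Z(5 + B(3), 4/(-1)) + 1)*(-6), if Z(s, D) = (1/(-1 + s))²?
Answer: -156/25 ≈ -6.2400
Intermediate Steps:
B(f) = 4 - f
Z(s, D) = (-1 + s)⁻²
(Z(5 + B(3), 4/(-1)) + 1)*(-6) = ((-1 + (5 + (4 - 1*3)))⁻² + 1)*(-6) = ((-1 + (5 + (4 - 3)))⁻² + 1)*(-6) = ((-1 + (5 + 1))⁻² + 1)*(-6) = ((-1 + 6)⁻² + 1)*(-6) = (5⁻² + 1)*(-6) = (1/25 + 1)*(-6) = (26/25)*(-6) = -156/25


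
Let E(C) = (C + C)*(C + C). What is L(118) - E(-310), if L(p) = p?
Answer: -384282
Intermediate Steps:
E(C) = 4*C² (E(C) = (2*C)*(2*C) = 4*C²)
L(118) - E(-310) = 118 - 4*(-310)² = 118 - 4*96100 = 118 - 1*384400 = 118 - 384400 = -384282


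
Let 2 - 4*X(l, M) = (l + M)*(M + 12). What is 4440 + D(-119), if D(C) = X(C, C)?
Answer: -1926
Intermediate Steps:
X(l, M) = 1/2 - (12 + M)*(M + l)/4 (X(l, M) = 1/2 - (l + M)*(M + 12)/4 = 1/2 - (M + l)*(12 + M)/4 = 1/2 - (12 + M)*(M + l)/4)
D(C) = 1/2 - 6*C - C**2/2 (D(C) = 1/2 - 3*C - 3*C - C**2/4 - C*C/4 = 1/2 - 3*C - 3*C - C**2/4 - C**2/4 = 1/2 - 6*C - C**2/2)
4440 + D(-119) = 4440 + (1/2 - 6*(-119) - 1/2*(-119)**2) = 4440 + (1/2 + 714 - 1/2*14161) = 4440 + (1/2 + 714 - 14161/2) = 4440 - 6366 = -1926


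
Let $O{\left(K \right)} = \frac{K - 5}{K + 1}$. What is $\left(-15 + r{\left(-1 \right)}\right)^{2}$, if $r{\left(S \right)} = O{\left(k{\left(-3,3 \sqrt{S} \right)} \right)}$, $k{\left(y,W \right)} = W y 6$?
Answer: $\frac{1668127360}{8508889} + \frac{26466912 i}{8508889} \approx 196.05 + 3.1105 i$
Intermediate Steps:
$k{\left(y,W \right)} = 6 W y$
$O{\left(K \right)} = \frac{-5 + K}{1 + K}$
$r{\left(S \right)} = \frac{-5 - 54 \sqrt{S}}{1 - 54 \sqrt{S}}$ ($r{\left(S \right)} = \frac{-5 + 6 \cdot 3 \sqrt{S} \left(-3\right)}{1 + 6 \cdot 3 \sqrt{S} \left(-3\right)} = \frac{-5 - 54 \sqrt{S}}{1 - 54 \sqrt{S}}$)
$\left(-15 + r{\left(-1 \right)}\right)^{2} = \left(-15 + \frac{5 + 54 \sqrt{-1}}{-1 + 54 \sqrt{-1}}\right)^{2} = \left(-15 + \frac{5 + 54 i}{-1 + 54 i}\right)^{2} = \left(-15 + \frac{-1 - 54 i}{2917} \left(5 + 54 i\right)\right)^{2} = \left(-15 + \frac{\left(-1 - 54 i\right) \left(5 + 54 i\right)}{2917}\right)^{2}$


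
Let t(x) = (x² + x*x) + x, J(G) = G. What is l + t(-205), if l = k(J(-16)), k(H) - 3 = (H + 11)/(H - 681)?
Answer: 58442061/697 ≈ 83848.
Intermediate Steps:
k(H) = 3 + (11 + H)/(-681 + H) (k(H) = 3 + (H + 11)/(H - 681) = 3 + (11 + H)/(-681 + H))
t(x) = x + 2*x² (t(x) = (x² + x²) + x = 2*x² + x = x + 2*x²)
l = 2096/697 (l = 4*(-508 - 16)/(-681 - 16) = 4*(-524)/(-697) = 4*(-1/697)*(-524) = 2096/697 ≈ 3.0072)
l + t(-205) = 2096/697 - 205*(1 + 2*(-205)) = 2096/697 - 205*(1 - 410) = 2096/697 - 205*(-409) = 2096/697 + 83845 = 58442061/697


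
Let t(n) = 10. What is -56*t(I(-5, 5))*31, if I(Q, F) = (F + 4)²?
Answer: -17360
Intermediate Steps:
I(Q, F) = (4 + F)²
-56*t(I(-5, 5))*31 = -56*10*31 = -560*31 = -17360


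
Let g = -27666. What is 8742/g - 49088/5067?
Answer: -77909129/7787979 ≈ -10.004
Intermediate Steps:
8742/g - 49088/5067 = 8742/(-27666) - 49088/5067 = 8742*(-1/27666) - 49088*1/5067 = -1457/4611 - 49088/5067 = -77909129/7787979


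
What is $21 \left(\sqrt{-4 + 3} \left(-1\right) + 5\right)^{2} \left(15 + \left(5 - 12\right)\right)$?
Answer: $4032 - 1680 i \approx 4032.0 - 1680.0 i$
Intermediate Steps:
$21 \left(\sqrt{-4 + 3} \left(-1\right) + 5\right)^{2} \left(15 + \left(5 - 12\right)\right) = 21 \left(\sqrt{-1} \left(-1\right) + 5\right)^{2} \left(15 + \left(5 - 12\right)\right) = 21 \left(i \left(-1\right) + 5\right)^{2} \left(15 - 7\right) = 21 \left(- i + 5\right)^{2} \cdot 8 = 21 \left(5 - i\right)^{2} \cdot 8 = 168 \left(5 - i\right)^{2}$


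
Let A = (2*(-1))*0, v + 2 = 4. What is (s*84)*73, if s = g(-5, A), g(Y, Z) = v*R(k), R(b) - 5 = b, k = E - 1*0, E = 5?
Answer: 122640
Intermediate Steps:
v = 2 (v = -2 + 4 = 2)
k = 5 (k = 5 - 1*0 = 5 + 0 = 5)
R(b) = 5 + b
A = 0 (A = -2*0 = 0)
g(Y, Z) = 20 (g(Y, Z) = 2*(5 + 5) = 2*10 = 20)
s = 20
(s*84)*73 = (20*84)*73 = 1680*73 = 122640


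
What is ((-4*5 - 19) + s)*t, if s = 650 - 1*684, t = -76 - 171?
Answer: 18031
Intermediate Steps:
t = -247
s = -34 (s = 650 - 684 = -34)
((-4*5 - 19) + s)*t = ((-4*5 - 19) - 34)*(-247) = ((-20 - 19) - 34)*(-247) = (-39 - 34)*(-247) = -73*(-247) = 18031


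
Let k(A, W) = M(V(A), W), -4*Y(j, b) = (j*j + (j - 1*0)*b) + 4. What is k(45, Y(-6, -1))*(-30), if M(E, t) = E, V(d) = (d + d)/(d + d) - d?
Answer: 1320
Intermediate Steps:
Y(j, b) = -1 - j²/4 - b*j/4 (Y(j, b) = -((j*j + (j - 1*0)*b) + 4)/4 = -((j² + (j + 0)*b) + 4)/4 = -((j² + j*b) + 4)/4 = -((j² + b*j) + 4)/4 = -(4 + j² + b*j)/4 = -1 - j²/4 - b*j/4)
V(d) = 1 - d (V(d) = (2*d)/((2*d)) - d = (2*d)*(1/(2*d)) - d = 1 - d)
k(A, W) = 1 - A
k(45, Y(-6, -1))*(-30) = (1 - 1*45)*(-30) = (1 - 45)*(-30) = -44*(-30) = 1320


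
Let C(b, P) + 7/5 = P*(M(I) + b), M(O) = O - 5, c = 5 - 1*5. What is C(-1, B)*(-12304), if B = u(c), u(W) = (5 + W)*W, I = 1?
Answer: 86128/5 ≈ 17226.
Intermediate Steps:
c = 0 (c = 5 - 5 = 0)
u(W) = W*(5 + W)
M(O) = -5 + O
B = 0 (B = 0*(5 + 0) = 0*5 = 0)
C(b, P) = -7/5 + P*(-4 + b) (C(b, P) = -7/5 + P*((-5 + 1) + b) = -7/5 + P*(-4 + b))
C(-1, B)*(-12304) = (-7/5 - 4*0 + 0*(-1))*(-12304) = (-7/5 + 0 + 0)*(-12304) = -7/5*(-12304) = 86128/5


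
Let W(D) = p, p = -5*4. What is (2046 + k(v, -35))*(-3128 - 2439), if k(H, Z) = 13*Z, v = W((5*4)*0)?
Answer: -8857097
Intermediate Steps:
p = -20
W(D) = -20
v = -20
(2046 + k(v, -35))*(-3128 - 2439) = (2046 + 13*(-35))*(-3128 - 2439) = (2046 - 455)*(-5567) = 1591*(-5567) = -8857097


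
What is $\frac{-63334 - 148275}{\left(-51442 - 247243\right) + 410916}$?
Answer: $- \frac{211609}{112231} \approx -1.8855$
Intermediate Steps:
$\frac{-63334 - 148275}{\left(-51442 - 247243\right) + 410916} = - \frac{211609}{\left(-51442 - 247243\right) + 410916} = - \frac{211609}{-298685 + 410916} = - \frac{211609}{112231}$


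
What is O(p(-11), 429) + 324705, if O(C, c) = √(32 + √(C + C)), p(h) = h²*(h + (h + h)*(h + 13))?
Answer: 324705 + √(32 + 11*I*√110) ≈ 3.2471e+5 + 6.6229*I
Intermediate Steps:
p(h) = h²*(h + 2*h*(13 + h)) (p(h) = h²*(h + (2*h)*(13 + h)) = h²*(h + 2*h*(13 + h)))
O(C, c) = √(32 + √2*√C) (O(C, c) = √(32 + √(2*C)) = √(32 + √2*√C))
O(p(-11), 429) + 324705 = √(32 + √2*√((-11)³*(27 + 2*(-11)))) + 324705 = √(32 + √2*√(-1331*(27 - 22))) + 324705 = √(32 + √2*√(-1331*5)) + 324705 = √(32 + √2*√(-6655)) + 324705 = √(32 + √2*(11*I*√55)) + 324705 = √(32 + 11*I*√110) + 324705 = 324705 + √(32 + 11*I*√110)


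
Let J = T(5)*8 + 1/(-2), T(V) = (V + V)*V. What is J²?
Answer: 638401/4 ≈ 1.5960e+5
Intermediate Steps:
T(V) = 2*V² (T(V) = (2*V)*V = 2*V²)
J = 799/2 (J = (2*5²)*8 + 1/(-2) = (2*25)*8 - ½ = 50*8 - ½ = 400 - ½ = 799/2 ≈ 399.50)
J² = (799/2)² = 638401/4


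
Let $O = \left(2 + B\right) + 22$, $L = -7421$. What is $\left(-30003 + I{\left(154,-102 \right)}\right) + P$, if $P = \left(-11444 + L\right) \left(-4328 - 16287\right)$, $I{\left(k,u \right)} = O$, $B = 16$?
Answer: $388872012$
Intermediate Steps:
$O = 40$ ($O = \left(2 + 16\right) + 22 = 18 + 22 = 40$)
$I{\left(k,u \right)} = 40$
$P = 388901975$ ($P = \left(-11444 - 7421\right) \left(-4328 - 16287\right) = \left(-18865\right) \left(-20615\right) = 388901975$)
$\left(-30003 + I{\left(154,-102 \right)}\right) + P = \left(-30003 + 40\right) + 388901975 = -29963 + 388901975 = 388872012$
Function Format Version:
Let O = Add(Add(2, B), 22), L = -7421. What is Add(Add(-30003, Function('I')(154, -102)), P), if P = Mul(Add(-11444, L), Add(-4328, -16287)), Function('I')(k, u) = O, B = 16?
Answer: 388872012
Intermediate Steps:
O = 40 (O = Add(Add(2, 16), 22) = Add(18, 22) = 40)
Function('I')(k, u) = 40
P = 388901975 (P = Mul(Add(-11444, -7421), Add(-4328, -16287)) = Mul(-18865, -20615) = 388901975)
Add(Add(-30003, Function('I')(154, -102)), P) = Add(Add(-30003, 40), 388901975) = Add(-29963, 388901975) = 388872012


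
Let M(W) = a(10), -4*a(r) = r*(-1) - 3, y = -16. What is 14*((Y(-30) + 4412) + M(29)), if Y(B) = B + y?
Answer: 122339/2 ≈ 61170.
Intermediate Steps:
a(r) = ¾ + r/4 (a(r) = -(r*(-1) - 3)/4 = -(-r - 3)/4 = -(-3 - r)/4 = ¾ + r/4)
M(W) = 13/4 (M(W) = ¾ + (¼)*10 = ¾ + 5/2 = 13/4)
Y(B) = -16 + B (Y(B) = B - 16 = -16 + B)
14*((Y(-30) + 4412) + M(29)) = 14*(((-16 - 30) + 4412) + 13/4) = 14*((-46 + 4412) + 13/4) = 14*(4366 + 13/4) = 14*(17477/4) = 122339/2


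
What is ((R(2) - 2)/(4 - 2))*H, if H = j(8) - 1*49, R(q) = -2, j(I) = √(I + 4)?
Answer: 98 - 4*√3 ≈ 91.072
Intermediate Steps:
j(I) = √(4 + I)
H = -49 + 2*√3 (H = √(4 + 8) - 1*49 = √12 - 49 = 2*√3 - 49 = -49 + 2*√3 ≈ -45.536)
((R(2) - 2)/(4 - 2))*H = ((-2 - 2)/(4 - 2))*(-49 + 2*√3) = (-4/2)*(-49 + 2*√3) = (-4*½)*(-49 + 2*√3) = -2*(-49 + 2*√3) = 98 - 4*√3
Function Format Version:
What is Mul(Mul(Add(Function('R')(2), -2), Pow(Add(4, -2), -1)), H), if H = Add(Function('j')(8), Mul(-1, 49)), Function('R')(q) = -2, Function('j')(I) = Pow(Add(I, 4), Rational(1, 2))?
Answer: Add(98, Mul(-4, Pow(3, Rational(1, 2)))) ≈ 91.072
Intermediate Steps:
Function('j')(I) = Pow(Add(4, I), Rational(1, 2))
H = Add(-49, Mul(2, Pow(3, Rational(1, 2)))) (H = Add(Pow(Add(4, 8), Rational(1, 2)), Mul(-1, 49)) = Add(Pow(12, Rational(1, 2)), -49) = Add(Mul(2, Pow(3, Rational(1, 2))), -49) = Add(-49, Mul(2, Pow(3, Rational(1, 2)))) ≈ -45.536)
Mul(Mul(Add(Function('R')(2), -2), Pow(Add(4, -2), -1)), H) = Mul(Mul(Add(-2, -2), Pow(Add(4, -2), -1)), Add(-49, Mul(2, Pow(3, Rational(1, 2))))) = Mul(Mul(-4, Pow(2, -1)), Add(-49, Mul(2, Pow(3, Rational(1, 2))))) = Mul(Mul(-4, Rational(1, 2)), Add(-49, Mul(2, Pow(3, Rational(1, 2))))) = Mul(-2, Add(-49, Mul(2, Pow(3, Rational(1, 2))))) = Add(98, Mul(-4, Pow(3, Rational(1, 2))))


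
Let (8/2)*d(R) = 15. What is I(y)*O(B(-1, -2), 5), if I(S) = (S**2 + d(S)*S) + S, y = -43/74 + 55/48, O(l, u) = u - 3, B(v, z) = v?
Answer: 9467317/1577088 ≈ 6.0030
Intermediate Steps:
d(R) = 15/4 (d(R) = (1/4)*15 = 15/4)
O(l, u) = -3 + u
y = 1003/1776 (y = -43*1/74 + 55*(1/48) = -43/74 + 55/48 = 1003/1776 ≈ 0.56475)
I(S) = S**2 + 19*S/4 (I(S) = (S**2 + 15*S/4) + S = S**2 + 19*S/4)
I(y)*O(B(-1, -2), 5) = ((1/4)*(1003/1776)*(19 + 4*(1003/1776)))*(-3 + 5) = ((1/4)*(1003/1776)*(19 + 1003/444))*2 = ((1/4)*(1003/1776)*(9439/444))*2 = (9467317/3154176)*2 = 9467317/1577088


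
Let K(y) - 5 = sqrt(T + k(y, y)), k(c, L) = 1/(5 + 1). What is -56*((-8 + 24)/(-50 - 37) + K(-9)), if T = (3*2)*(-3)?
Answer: -23464/87 - 28*I*sqrt(642)/3 ≈ -269.7 - 236.49*I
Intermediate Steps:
k(c, L) = 1/6
T = -18 (T = 6*(-3) = -18)
K(y) = 5 + I*sqrt(642)/6 (K(y) = 5 + sqrt(-18 + 1/6) = 5 + sqrt(-107/6) = 5 + I*sqrt(642)/6)
-56*((-8 + 24)/(-50 - 37) + K(-9)) = -56*((-8 + 24)/(-50 - 37) + (5 + I*sqrt(642)/6)) = -56*(16/(-87) + (5 + I*sqrt(642)/6)) = -56*(16*(-1/87) + (5 + I*sqrt(642)/6)) = -56*(-16/87 + (5 + I*sqrt(642)/6)) = -56*(419/87 + I*sqrt(642)/6) = -23464/87 - 28*I*sqrt(642)/3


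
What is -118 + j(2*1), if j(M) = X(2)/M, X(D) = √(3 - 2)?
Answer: -235/2 ≈ -117.50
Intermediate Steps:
X(D) = 1 (X(D) = √1 = 1)
j(M) = 1/M
-118 + j(2*1) = -118 + 1/(2*1) = -118 + 1/2 = -118 + ½ = -235/2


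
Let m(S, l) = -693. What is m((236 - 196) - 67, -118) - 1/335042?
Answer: -232184107/335042 ≈ -693.00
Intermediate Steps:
m((236 - 196) - 67, -118) - 1/335042 = -693 - 1/335042 = -232184107/335042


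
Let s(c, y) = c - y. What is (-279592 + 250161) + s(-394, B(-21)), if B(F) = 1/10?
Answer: -298251/10 ≈ -29825.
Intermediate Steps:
B(F) = 1/10
(-279592 + 250161) + s(-394, B(-21)) = (-279592 + 250161) + (-394 - 1*1/10) = -29431 + (-394 - 1/10) = -29431 - 3941/10 = -298251/10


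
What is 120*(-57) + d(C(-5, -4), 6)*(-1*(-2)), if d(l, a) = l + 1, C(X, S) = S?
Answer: -6846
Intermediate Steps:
d(l, a) = 1 + l
120*(-57) + d(C(-5, -4), 6)*(-1*(-2)) = 120*(-57) + (1 - 4)*(-1*(-2)) = -6840 - 3*2 = -6840 - 6 = -6846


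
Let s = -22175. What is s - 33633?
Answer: -55808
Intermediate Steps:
s - 33633 = -22175 - 33633 = -55808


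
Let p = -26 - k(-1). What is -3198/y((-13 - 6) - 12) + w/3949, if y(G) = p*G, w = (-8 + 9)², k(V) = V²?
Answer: -4209355/1101771 ≈ -3.8205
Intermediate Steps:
p = -27 (p = -26 - 1*(-1)² = -26 - 1*1 = -26 - 1 = -27)
w = 1 (w = 1² = 1)
y(G) = -27*G
-3198/y((-13 - 6) - 12) + w/3949 = -3198*(-1/(27*((-13 - 6) - 12))) + 1/3949 = -3198*(-1/(27*(-19 - 12))) + 1*(1/3949) = -3198/((-27*(-31))) + 1/3949 = -3198/837 + 1/3949 = -3198*1/837 + 1/3949 = -1066/279 + 1/3949 = -4209355/1101771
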